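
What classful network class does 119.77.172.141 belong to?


First octet: 119
Binary: 01110111
0xxxxxxx -> Class A (1-126)
Class A, default mask 255.0.0.0 (/8)


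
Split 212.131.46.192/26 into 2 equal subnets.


New prefix = 26 + 1 = 27
Each subnet has 32 addresses
  212.131.46.192/27
  212.131.46.224/27
Subnets: 212.131.46.192/27, 212.131.46.224/27


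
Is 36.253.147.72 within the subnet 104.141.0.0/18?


Subnet network: 104.141.0.0
Test IP AND mask: 36.253.128.0
No, 36.253.147.72 is not in 104.141.0.0/18


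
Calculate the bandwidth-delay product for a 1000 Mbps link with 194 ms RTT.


BDP = bandwidth * RTT
= 1000 Mbps * 194 ms
= 1000 * 1e6 * 194 / 1000 bits
= 194000000 bits
= 24250000 bytes
= 23681.6406 KB
BDP = 194000000 bits (24250000 bytes)


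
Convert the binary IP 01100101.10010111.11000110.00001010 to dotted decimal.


01100101 = 101
10010111 = 151
11000110 = 198
00001010 = 10
IP: 101.151.198.10


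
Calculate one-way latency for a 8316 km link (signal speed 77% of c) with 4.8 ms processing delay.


Speed = 0.77 * 3e5 km/s = 231000 km/s
Propagation delay = 8316 / 231000 = 0.036 s = 36 ms
Processing delay = 4.8 ms
Total one-way latency = 40.8 ms


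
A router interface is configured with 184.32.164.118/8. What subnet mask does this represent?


/8 means 8 network bits, 24 host bits
Binary: 11111111000000000000000000000000
Mask: 255.0.0.0


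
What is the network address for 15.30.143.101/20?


IP:   00001111.00011110.10001111.01100101
Mask: 11111111.11111111.11110000.00000000
AND operation:
Net:  00001111.00011110.10000000.00000000
Network: 15.30.128.0/20


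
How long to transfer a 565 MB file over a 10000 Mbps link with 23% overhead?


Effective throughput = 10000 * (1 - 23/100) = 7700 Mbps
File size in Mb = 565 * 8 = 4520 Mb
Time = 4520 / 7700
Time = 0.587 seconds


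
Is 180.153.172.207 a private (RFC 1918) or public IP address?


RFC 1918 private ranges:
  10.0.0.0/8 (10.0.0.0 - 10.255.255.255)
  172.16.0.0/12 (172.16.0.0 - 172.31.255.255)
  192.168.0.0/16 (192.168.0.0 - 192.168.255.255)
Public (not in any RFC 1918 range)


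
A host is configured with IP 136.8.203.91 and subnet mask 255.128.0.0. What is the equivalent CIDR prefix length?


Binary: 11111111.10000000.00000000.00000000
Count leading 1s
Prefix: /9


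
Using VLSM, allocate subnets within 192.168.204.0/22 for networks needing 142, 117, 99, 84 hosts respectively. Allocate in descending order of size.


142 hosts -> /24 (254 usable): 192.168.204.0/24
117 hosts -> /25 (126 usable): 192.168.205.0/25
99 hosts -> /25 (126 usable): 192.168.205.128/25
84 hosts -> /25 (126 usable): 192.168.206.0/25
Allocation: 192.168.204.0/24 (142 hosts, 254 usable); 192.168.205.0/25 (117 hosts, 126 usable); 192.168.205.128/25 (99 hosts, 126 usable); 192.168.206.0/25 (84 hosts, 126 usable)


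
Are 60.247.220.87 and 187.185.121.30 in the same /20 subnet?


Mask: 255.255.240.0
60.247.220.87 AND mask = 60.247.208.0
187.185.121.30 AND mask = 187.185.112.0
No, different subnets (60.247.208.0 vs 187.185.112.0)


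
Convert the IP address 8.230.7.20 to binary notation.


8 = 00001000
230 = 11100110
7 = 00000111
20 = 00010100
Binary: 00001000.11100110.00000111.00010100


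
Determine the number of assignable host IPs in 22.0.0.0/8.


Host bits = 32 - 8 = 24
Total addresses = 2^24 = 16777216
Usable = total - 2 (network and broadcast)
Usable hosts: 16777214


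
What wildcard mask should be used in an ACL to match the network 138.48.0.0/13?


Subnet mask: 255.248.0.0
Wildcard = 255.255.255.255 - subnet mask
255 - 255 = 0
255 - 248 = 7
255 - 0 = 255
255 - 0 = 255
Wildcard: 0.7.255.255


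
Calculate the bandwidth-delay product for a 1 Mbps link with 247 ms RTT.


BDP = bandwidth * RTT
= 1 Mbps * 247 ms
= 1 * 1e6 * 247 / 1000 bits
= 247000 bits
= 30875 bytes
= 30.1514 KB
BDP = 247000 bits (30875 bytes)


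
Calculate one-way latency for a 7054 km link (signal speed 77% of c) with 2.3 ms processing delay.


Speed = 0.77 * 3e5 km/s = 231000 km/s
Propagation delay = 7054 / 231000 = 0.0305 s = 30.5368 ms
Processing delay = 2.3 ms
Total one-way latency = 32.8368 ms


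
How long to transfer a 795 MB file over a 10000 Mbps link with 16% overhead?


Effective throughput = 10000 * (1 - 16/100) = 8400 Mbps
File size in Mb = 795 * 8 = 6360 Mb
Time = 6360 / 8400
Time = 0.7571 seconds


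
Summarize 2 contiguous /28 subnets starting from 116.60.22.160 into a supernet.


Original prefix: /28
Number of subnets: 2 = 2^1
New prefix = 28 - 1 = 27
Supernet: 116.60.22.160/27


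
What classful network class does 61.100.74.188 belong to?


First octet: 61
Binary: 00111101
0xxxxxxx -> Class A (1-126)
Class A, default mask 255.0.0.0 (/8)


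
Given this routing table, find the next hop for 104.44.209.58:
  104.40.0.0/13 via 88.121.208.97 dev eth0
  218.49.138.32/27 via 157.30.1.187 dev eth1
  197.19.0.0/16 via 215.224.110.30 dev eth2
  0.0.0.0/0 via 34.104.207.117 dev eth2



Longest prefix match for 104.44.209.58:
  /13 104.40.0.0: MATCH
  /27 218.49.138.32: no
  /16 197.19.0.0: no
  /0 0.0.0.0: MATCH
Selected: next-hop 88.121.208.97 via eth0 (matched /13)


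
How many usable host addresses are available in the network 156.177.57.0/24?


Host bits = 32 - 24 = 8
Total addresses = 2^8 = 256
Usable = total - 2 (network and broadcast)
Usable hosts: 254


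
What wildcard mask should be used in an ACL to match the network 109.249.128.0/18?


Subnet mask: 255.255.192.0
Wildcard = 255.255.255.255 - subnet mask
255 - 255 = 0
255 - 255 = 0
255 - 192 = 63
255 - 0 = 255
Wildcard: 0.0.63.255


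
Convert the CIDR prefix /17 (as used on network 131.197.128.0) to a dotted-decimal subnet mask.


/17 means 17 network bits, 15 host bits
Binary: 11111111111111111000000000000000
Mask: 255.255.128.0


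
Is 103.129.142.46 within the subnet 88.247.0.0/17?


Subnet network: 88.247.0.0
Test IP AND mask: 103.129.128.0
No, 103.129.142.46 is not in 88.247.0.0/17


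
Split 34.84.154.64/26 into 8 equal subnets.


New prefix = 26 + 3 = 29
Each subnet has 8 addresses
  34.84.154.64/29
  34.84.154.72/29
  34.84.154.80/29
  34.84.154.88/29
  34.84.154.96/29
  34.84.154.104/29
  34.84.154.112/29
  34.84.154.120/29
Subnets: 34.84.154.64/29, 34.84.154.72/29, 34.84.154.80/29, 34.84.154.88/29, 34.84.154.96/29, 34.84.154.104/29, 34.84.154.112/29, 34.84.154.120/29


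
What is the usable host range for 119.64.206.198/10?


Network: 119.64.0.0
Broadcast: 119.127.255.255
First usable = network + 1
Last usable = broadcast - 1
Range: 119.64.0.1 to 119.127.255.254


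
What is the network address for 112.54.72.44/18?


IP:   01110000.00110110.01001000.00101100
Mask: 11111111.11111111.11000000.00000000
AND operation:
Net:  01110000.00110110.01000000.00000000
Network: 112.54.64.0/18


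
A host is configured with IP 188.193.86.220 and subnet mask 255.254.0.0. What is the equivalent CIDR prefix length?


Binary: 11111111.11111110.00000000.00000000
Count leading 1s
Prefix: /15


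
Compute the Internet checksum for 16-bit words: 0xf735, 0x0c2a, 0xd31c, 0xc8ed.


Sum all words (with carry folding):
+ 0xf735 = 0xf735
+ 0x0c2a = 0x0360
+ 0xd31c = 0xd67c
+ 0xc8ed = 0x9f6a
One's complement: ~0x9f6a
Checksum = 0x6095


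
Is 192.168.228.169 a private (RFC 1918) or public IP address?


RFC 1918 private ranges:
  10.0.0.0/8 (10.0.0.0 - 10.255.255.255)
  172.16.0.0/12 (172.16.0.0 - 172.31.255.255)
  192.168.0.0/16 (192.168.0.0 - 192.168.255.255)
Private (in 192.168.0.0/16)


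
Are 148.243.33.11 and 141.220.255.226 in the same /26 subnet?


Mask: 255.255.255.192
148.243.33.11 AND mask = 148.243.33.0
141.220.255.226 AND mask = 141.220.255.192
No, different subnets (148.243.33.0 vs 141.220.255.192)


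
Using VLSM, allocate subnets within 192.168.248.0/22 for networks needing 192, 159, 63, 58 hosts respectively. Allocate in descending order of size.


192 hosts -> /24 (254 usable): 192.168.248.0/24
159 hosts -> /24 (254 usable): 192.168.249.0/24
63 hosts -> /25 (126 usable): 192.168.250.0/25
58 hosts -> /26 (62 usable): 192.168.250.128/26
Allocation: 192.168.248.0/24 (192 hosts, 254 usable); 192.168.249.0/24 (159 hosts, 254 usable); 192.168.250.0/25 (63 hosts, 126 usable); 192.168.250.128/26 (58 hosts, 62 usable)


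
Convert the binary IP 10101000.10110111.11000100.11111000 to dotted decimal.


10101000 = 168
10110111 = 183
11000100 = 196
11111000 = 248
IP: 168.183.196.248


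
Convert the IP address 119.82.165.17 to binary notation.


119 = 01110111
82 = 01010010
165 = 10100101
17 = 00010001
Binary: 01110111.01010010.10100101.00010001


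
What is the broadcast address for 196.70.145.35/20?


Network: 196.70.144.0/20
Host bits = 12
Set all host bits to 1:
Broadcast: 196.70.159.255


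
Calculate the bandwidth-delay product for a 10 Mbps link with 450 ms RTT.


BDP = bandwidth * RTT
= 10 Mbps * 450 ms
= 10 * 1e6 * 450 / 1000 bits
= 4500000 bits
= 562500 bytes
= 549.3164 KB
BDP = 4500000 bits (562500 bytes)


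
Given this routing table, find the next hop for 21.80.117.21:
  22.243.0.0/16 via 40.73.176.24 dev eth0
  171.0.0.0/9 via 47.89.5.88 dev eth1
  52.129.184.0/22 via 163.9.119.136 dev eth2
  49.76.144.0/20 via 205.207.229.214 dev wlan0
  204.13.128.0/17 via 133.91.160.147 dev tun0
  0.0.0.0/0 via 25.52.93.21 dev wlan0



Longest prefix match for 21.80.117.21:
  /16 22.243.0.0: no
  /9 171.0.0.0: no
  /22 52.129.184.0: no
  /20 49.76.144.0: no
  /17 204.13.128.0: no
  /0 0.0.0.0: MATCH
Selected: next-hop 25.52.93.21 via wlan0 (matched /0)


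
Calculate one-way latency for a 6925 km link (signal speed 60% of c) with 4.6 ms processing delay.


Speed = 0.6 * 3e5 km/s = 180000 km/s
Propagation delay = 6925 / 180000 = 0.0385 s = 38.4722 ms
Processing delay = 4.6 ms
Total one-way latency = 43.0722 ms


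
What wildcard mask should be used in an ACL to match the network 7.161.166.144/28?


Subnet mask: 255.255.255.240
Wildcard = 255.255.255.255 - subnet mask
255 - 255 = 0
255 - 255 = 0
255 - 255 = 0
255 - 240 = 15
Wildcard: 0.0.0.15


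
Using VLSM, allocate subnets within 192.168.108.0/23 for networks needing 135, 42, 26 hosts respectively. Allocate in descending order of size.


135 hosts -> /24 (254 usable): 192.168.108.0/24
42 hosts -> /26 (62 usable): 192.168.109.0/26
26 hosts -> /27 (30 usable): 192.168.109.64/27
Allocation: 192.168.108.0/24 (135 hosts, 254 usable); 192.168.109.0/26 (42 hosts, 62 usable); 192.168.109.64/27 (26 hosts, 30 usable)


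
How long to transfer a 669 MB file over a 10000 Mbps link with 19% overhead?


Effective throughput = 10000 * (1 - 19/100) = 8100.0 Mbps
File size in Mb = 669 * 8 = 5352 Mb
Time = 5352 / 8100.0
Time = 0.6607 seconds


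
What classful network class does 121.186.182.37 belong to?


First octet: 121
Binary: 01111001
0xxxxxxx -> Class A (1-126)
Class A, default mask 255.0.0.0 (/8)


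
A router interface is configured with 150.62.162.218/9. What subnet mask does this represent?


/9 means 9 network bits, 23 host bits
Binary: 11111111100000000000000000000000
Mask: 255.128.0.0


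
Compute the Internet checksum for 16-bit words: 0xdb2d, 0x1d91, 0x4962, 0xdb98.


Sum all words (with carry folding):
+ 0xdb2d = 0xdb2d
+ 0x1d91 = 0xf8be
+ 0x4962 = 0x4221
+ 0xdb98 = 0x1dba
One's complement: ~0x1dba
Checksum = 0xe245


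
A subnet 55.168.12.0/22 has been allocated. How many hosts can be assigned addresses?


Host bits = 32 - 22 = 10
Total addresses = 2^10 = 1024
Usable = total - 2 (network and broadcast)
Usable hosts: 1022


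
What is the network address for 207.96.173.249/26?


IP:   11001111.01100000.10101101.11111001
Mask: 11111111.11111111.11111111.11000000
AND operation:
Net:  11001111.01100000.10101101.11000000
Network: 207.96.173.192/26


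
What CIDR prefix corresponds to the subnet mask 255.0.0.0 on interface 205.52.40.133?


Binary: 11111111.00000000.00000000.00000000
Count leading 1s
Prefix: /8


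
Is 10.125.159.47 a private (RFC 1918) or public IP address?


RFC 1918 private ranges:
  10.0.0.0/8 (10.0.0.0 - 10.255.255.255)
  172.16.0.0/12 (172.16.0.0 - 172.31.255.255)
  192.168.0.0/16 (192.168.0.0 - 192.168.255.255)
Private (in 10.0.0.0/8)


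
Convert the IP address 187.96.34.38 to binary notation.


187 = 10111011
96 = 01100000
34 = 00100010
38 = 00100110
Binary: 10111011.01100000.00100010.00100110


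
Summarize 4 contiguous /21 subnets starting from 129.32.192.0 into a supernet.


Original prefix: /21
Number of subnets: 4 = 2^2
New prefix = 21 - 2 = 19
Supernet: 129.32.192.0/19


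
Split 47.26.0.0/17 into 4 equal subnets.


New prefix = 17 + 2 = 19
Each subnet has 8192 addresses
  47.26.0.0/19
  47.26.32.0/19
  47.26.64.0/19
  47.26.96.0/19
Subnets: 47.26.0.0/19, 47.26.32.0/19, 47.26.64.0/19, 47.26.96.0/19


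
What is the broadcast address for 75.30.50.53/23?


Network: 75.30.50.0/23
Host bits = 9
Set all host bits to 1:
Broadcast: 75.30.51.255


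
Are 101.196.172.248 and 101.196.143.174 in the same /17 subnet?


Mask: 255.255.128.0
101.196.172.248 AND mask = 101.196.128.0
101.196.143.174 AND mask = 101.196.128.0
Yes, same subnet (101.196.128.0)


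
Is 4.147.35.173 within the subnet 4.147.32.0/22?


Subnet network: 4.147.32.0
Test IP AND mask: 4.147.32.0
Yes, 4.147.35.173 is in 4.147.32.0/22


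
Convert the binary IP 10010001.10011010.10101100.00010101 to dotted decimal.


10010001 = 145
10011010 = 154
10101100 = 172
00010101 = 21
IP: 145.154.172.21


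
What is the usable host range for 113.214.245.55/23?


Network: 113.214.244.0
Broadcast: 113.214.245.255
First usable = network + 1
Last usable = broadcast - 1
Range: 113.214.244.1 to 113.214.245.254


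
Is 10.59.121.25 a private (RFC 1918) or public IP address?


RFC 1918 private ranges:
  10.0.0.0/8 (10.0.0.0 - 10.255.255.255)
  172.16.0.0/12 (172.16.0.0 - 172.31.255.255)
  192.168.0.0/16 (192.168.0.0 - 192.168.255.255)
Private (in 10.0.0.0/8)


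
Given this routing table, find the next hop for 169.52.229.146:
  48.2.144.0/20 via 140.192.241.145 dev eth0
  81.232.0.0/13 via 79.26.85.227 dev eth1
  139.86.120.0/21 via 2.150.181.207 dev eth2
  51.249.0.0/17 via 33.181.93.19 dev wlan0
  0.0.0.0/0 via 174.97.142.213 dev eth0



Longest prefix match for 169.52.229.146:
  /20 48.2.144.0: no
  /13 81.232.0.0: no
  /21 139.86.120.0: no
  /17 51.249.0.0: no
  /0 0.0.0.0: MATCH
Selected: next-hop 174.97.142.213 via eth0 (matched /0)


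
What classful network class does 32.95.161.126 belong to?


First octet: 32
Binary: 00100000
0xxxxxxx -> Class A (1-126)
Class A, default mask 255.0.0.0 (/8)


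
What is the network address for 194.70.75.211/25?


IP:   11000010.01000110.01001011.11010011
Mask: 11111111.11111111.11111111.10000000
AND operation:
Net:  11000010.01000110.01001011.10000000
Network: 194.70.75.128/25


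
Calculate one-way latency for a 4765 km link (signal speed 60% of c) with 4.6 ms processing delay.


Speed = 0.6 * 3e5 km/s = 180000 km/s
Propagation delay = 4765 / 180000 = 0.0265 s = 26.4722 ms
Processing delay = 4.6 ms
Total one-way latency = 31.0722 ms


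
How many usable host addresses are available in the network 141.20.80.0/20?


Host bits = 32 - 20 = 12
Total addresses = 2^12 = 4096
Usable = total - 2 (network and broadcast)
Usable hosts: 4094


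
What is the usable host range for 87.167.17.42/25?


Network: 87.167.17.0
Broadcast: 87.167.17.127
First usable = network + 1
Last usable = broadcast - 1
Range: 87.167.17.1 to 87.167.17.126


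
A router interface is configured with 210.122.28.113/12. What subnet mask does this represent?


/12 means 12 network bits, 20 host bits
Binary: 11111111111100000000000000000000
Mask: 255.240.0.0


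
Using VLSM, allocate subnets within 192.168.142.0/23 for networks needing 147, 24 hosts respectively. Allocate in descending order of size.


147 hosts -> /24 (254 usable): 192.168.142.0/24
24 hosts -> /27 (30 usable): 192.168.143.0/27
Allocation: 192.168.142.0/24 (147 hosts, 254 usable); 192.168.143.0/27 (24 hosts, 30 usable)


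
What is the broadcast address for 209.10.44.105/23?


Network: 209.10.44.0/23
Host bits = 9
Set all host bits to 1:
Broadcast: 209.10.45.255


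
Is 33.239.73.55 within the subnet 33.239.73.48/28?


Subnet network: 33.239.73.48
Test IP AND mask: 33.239.73.48
Yes, 33.239.73.55 is in 33.239.73.48/28


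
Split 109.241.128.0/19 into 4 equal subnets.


New prefix = 19 + 2 = 21
Each subnet has 2048 addresses
  109.241.128.0/21
  109.241.136.0/21
  109.241.144.0/21
  109.241.152.0/21
Subnets: 109.241.128.0/21, 109.241.136.0/21, 109.241.144.0/21, 109.241.152.0/21


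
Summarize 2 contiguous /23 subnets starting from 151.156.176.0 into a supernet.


Original prefix: /23
Number of subnets: 2 = 2^1
New prefix = 23 - 1 = 22
Supernet: 151.156.176.0/22


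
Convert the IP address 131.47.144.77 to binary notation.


131 = 10000011
47 = 00101111
144 = 10010000
77 = 01001101
Binary: 10000011.00101111.10010000.01001101


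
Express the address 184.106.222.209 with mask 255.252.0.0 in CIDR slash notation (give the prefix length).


Binary: 11111111.11111100.00000000.00000000
Count leading 1s
Prefix: /14


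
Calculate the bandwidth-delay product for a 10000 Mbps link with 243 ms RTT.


BDP = bandwidth * RTT
= 10000 Mbps * 243 ms
= 10000 * 1e6 * 243 / 1000 bits
= 2430000000 bits
= 303750000 bytes
= 296630.8594 KB
BDP = 2430000000 bits (303750000 bytes)


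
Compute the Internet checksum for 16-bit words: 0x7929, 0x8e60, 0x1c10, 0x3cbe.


Sum all words (with carry folding):
+ 0x7929 = 0x7929
+ 0x8e60 = 0x078a
+ 0x1c10 = 0x239a
+ 0x3cbe = 0x6058
One's complement: ~0x6058
Checksum = 0x9fa7


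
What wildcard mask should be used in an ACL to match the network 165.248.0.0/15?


Subnet mask: 255.254.0.0
Wildcard = 255.255.255.255 - subnet mask
255 - 255 = 0
255 - 254 = 1
255 - 0 = 255
255 - 0 = 255
Wildcard: 0.1.255.255


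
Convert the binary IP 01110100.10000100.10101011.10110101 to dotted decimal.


01110100 = 116
10000100 = 132
10101011 = 171
10110101 = 181
IP: 116.132.171.181


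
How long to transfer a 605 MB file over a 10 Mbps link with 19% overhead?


Effective throughput = 10 * (1 - 19/100) = 8.1 Mbps
File size in Mb = 605 * 8 = 4840 Mb
Time = 4840 / 8.1
Time = 597.5309 seconds


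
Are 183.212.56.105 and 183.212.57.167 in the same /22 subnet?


Mask: 255.255.252.0
183.212.56.105 AND mask = 183.212.56.0
183.212.57.167 AND mask = 183.212.56.0
Yes, same subnet (183.212.56.0)


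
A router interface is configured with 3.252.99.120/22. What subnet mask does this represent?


/22 means 22 network bits, 10 host bits
Binary: 11111111111111111111110000000000
Mask: 255.255.252.0


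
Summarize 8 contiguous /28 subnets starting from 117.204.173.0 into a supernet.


Original prefix: /28
Number of subnets: 8 = 2^3
New prefix = 28 - 3 = 25
Supernet: 117.204.173.0/25


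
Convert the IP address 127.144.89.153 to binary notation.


127 = 01111111
144 = 10010000
89 = 01011001
153 = 10011001
Binary: 01111111.10010000.01011001.10011001


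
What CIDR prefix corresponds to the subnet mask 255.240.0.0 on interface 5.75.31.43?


Binary: 11111111.11110000.00000000.00000000
Count leading 1s
Prefix: /12


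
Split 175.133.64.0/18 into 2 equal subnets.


New prefix = 18 + 1 = 19
Each subnet has 8192 addresses
  175.133.64.0/19
  175.133.96.0/19
Subnets: 175.133.64.0/19, 175.133.96.0/19


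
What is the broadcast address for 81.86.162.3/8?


Network: 81.0.0.0/8
Host bits = 24
Set all host bits to 1:
Broadcast: 81.255.255.255


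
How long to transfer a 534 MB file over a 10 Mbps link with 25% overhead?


Effective throughput = 10 * (1 - 25/100) = 7.5 Mbps
File size in Mb = 534 * 8 = 4272 Mb
Time = 4272 / 7.5
Time = 569.6 seconds


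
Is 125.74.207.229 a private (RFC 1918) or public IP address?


RFC 1918 private ranges:
  10.0.0.0/8 (10.0.0.0 - 10.255.255.255)
  172.16.0.0/12 (172.16.0.0 - 172.31.255.255)
  192.168.0.0/16 (192.168.0.0 - 192.168.255.255)
Public (not in any RFC 1918 range)


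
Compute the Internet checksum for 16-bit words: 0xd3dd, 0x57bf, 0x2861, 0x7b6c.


Sum all words (with carry folding):
+ 0xd3dd = 0xd3dd
+ 0x57bf = 0x2b9d
+ 0x2861 = 0x53fe
+ 0x7b6c = 0xcf6a
One's complement: ~0xcf6a
Checksum = 0x3095


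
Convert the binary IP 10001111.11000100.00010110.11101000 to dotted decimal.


10001111 = 143
11000100 = 196
00010110 = 22
11101000 = 232
IP: 143.196.22.232


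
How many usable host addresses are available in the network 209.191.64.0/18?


Host bits = 32 - 18 = 14
Total addresses = 2^14 = 16384
Usable = total - 2 (network and broadcast)
Usable hosts: 16382


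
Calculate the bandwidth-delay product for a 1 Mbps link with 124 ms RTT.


BDP = bandwidth * RTT
= 1 Mbps * 124 ms
= 1 * 1e6 * 124 / 1000 bits
= 124000 bits
= 15500 bytes
= 15.1367 KB
BDP = 124000 bits (15500 bytes)


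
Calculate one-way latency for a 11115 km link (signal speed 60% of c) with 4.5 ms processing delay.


Speed = 0.6 * 3e5 km/s = 180000 km/s
Propagation delay = 11115 / 180000 = 0.0617 s = 61.75 ms
Processing delay = 4.5 ms
Total one-way latency = 66.25 ms


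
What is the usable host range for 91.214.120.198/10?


Network: 91.192.0.0
Broadcast: 91.255.255.255
First usable = network + 1
Last usable = broadcast - 1
Range: 91.192.0.1 to 91.255.255.254


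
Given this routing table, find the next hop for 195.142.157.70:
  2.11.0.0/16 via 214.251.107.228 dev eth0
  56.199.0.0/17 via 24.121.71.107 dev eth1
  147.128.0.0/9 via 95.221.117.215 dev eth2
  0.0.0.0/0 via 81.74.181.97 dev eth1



Longest prefix match for 195.142.157.70:
  /16 2.11.0.0: no
  /17 56.199.0.0: no
  /9 147.128.0.0: no
  /0 0.0.0.0: MATCH
Selected: next-hop 81.74.181.97 via eth1 (matched /0)


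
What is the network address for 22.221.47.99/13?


IP:   00010110.11011101.00101111.01100011
Mask: 11111111.11111000.00000000.00000000
AND operation:
Net:  00010110.11011000.00000000.00000000
Network: 22.216.0.0/13


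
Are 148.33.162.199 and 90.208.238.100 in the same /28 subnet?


Mask: 255.255.255.240
148.33.162.199 AND mask = 148.33.162.192
90.208.238.100 AND mask = 90.208.238.96
No, different subnets (148.33.162.192 vs 90.208.238.96)


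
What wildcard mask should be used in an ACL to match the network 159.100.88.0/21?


Subnet mask: 255.255.248.0
Wildcard = 255.255.255.255 - subnet mask
255 - 255 = 0
255 - 255 = 0
255 - 248 = 7
255 - 0 = 255
Wildcard: 0.0.7.255


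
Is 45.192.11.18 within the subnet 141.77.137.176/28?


Subnet network: 141.77.137.176
Test IP AND mask: 45.192.11.16
No, 45.192.11.18 is not in 141.77.137.176/28


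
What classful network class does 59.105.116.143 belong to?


First octet: 59
Binary: 00111011
0xxxxxxx -> Class A (1-126)
Class A, default mask 255.0.0.0 (/8)


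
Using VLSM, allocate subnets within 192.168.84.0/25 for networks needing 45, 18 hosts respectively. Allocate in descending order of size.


45 hosts -> /26 (62 usable): 192.168.84.0/26
18 hosts -> /27 (30 usable): 192.168.84.64/27
Allocation: 192.168.84.0/26 (45 hosts, 62 usable); 192.168.84.64/27 (18 hosts, 30 usable)


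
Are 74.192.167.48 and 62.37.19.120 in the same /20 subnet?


Mask: 255.255.240.0
74.192.167.48 AND mask = 74.192.160.0
62.37.19.120 AND mask = 62.37.16.0
No, different subnets (74.192.160.0 vs 62.37.16.0)


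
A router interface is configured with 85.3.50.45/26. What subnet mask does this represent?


/26 means 26 network bits, 6 host bits
Binary: 11111111111111111111111111000000
Mask: 255.255.255.192


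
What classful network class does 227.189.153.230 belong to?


First octet: 227
Binary: 11100011
1110xxxx -> Class D (224-239)
Class D (multicast), default mask N/A


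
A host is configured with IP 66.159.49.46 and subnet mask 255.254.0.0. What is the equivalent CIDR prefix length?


Binary: 11111111.11111110.00000000.00000000
Count leading 1s
Prefix: /15


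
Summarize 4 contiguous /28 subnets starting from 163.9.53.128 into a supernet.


Original prefix: /28
Number of subnets: 4 = 2^2
New prefix = 28 - 2 = 26
Supernet: 163.9.53.128/26


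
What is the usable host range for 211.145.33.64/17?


Network: 211.145.0.0
Broadcast: 211.145.127.255
First usable = network + 1
Last usable = broadcast - 1
Range: 211.145.0.1 to 211.145.127.254


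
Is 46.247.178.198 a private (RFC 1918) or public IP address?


RFC 1918 private ranges:
  10.0.0.0/8 (10.0.0.0 - 10.255.255.255)
  172.16.0.0/12 (172.16.0.0 - 172.31.255.255)
  192.168.0.0/16 (192.168.0.0 - 192.168.255.255)
Public (not in any RFC 1918 range)


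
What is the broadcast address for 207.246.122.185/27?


Network: 207.246.122.160/27
Host bits = 5
Set all host bits to 1:
Broadcast: 207.246.122.191


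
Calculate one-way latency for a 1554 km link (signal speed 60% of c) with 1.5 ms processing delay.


Speed = 0.6 * 3e5 km/s = 180000 km/s
Propagation delay = 1554 / 180000 = 0.0086 s = 8.6333 ms
Processing delay = 1.5 ms
Total one-way latency = 10.1333 ms


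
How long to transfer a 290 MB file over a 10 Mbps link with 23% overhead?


Effective throughput = 10 * (1 - 23/100) = 7.7 Mbps
File size in Mb = 290 * 8 = 2320 Mb
Time = 2320 / 7.7
Time = 301.2987 seconds


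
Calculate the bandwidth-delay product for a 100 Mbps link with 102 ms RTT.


BDP = bandwidth * RTT
= 100 Mbps * 102 ms
= 100 * 1e6 * 102 / 1000 bits
= 10200000 bits
= 1275000 bytes
= 1245.1172 KB
BDP = 10200000 bits (1275000 bytes)


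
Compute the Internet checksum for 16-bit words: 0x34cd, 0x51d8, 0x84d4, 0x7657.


Sum all words (with carry folding):
+ 0x34cd = 0x34cd
+ 0x51d8 = 0x86a5
+ 0x84d4 = 0x0b7a
+ 0x7657 = 0x81d1
One's complement: ~0x81d1
Checksum = 0x7e2e


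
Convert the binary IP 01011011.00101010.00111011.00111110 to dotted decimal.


01011011 = 91
00101010 = 42
00111011 = 59
00111110 = 62
IP: 91.42.59.62


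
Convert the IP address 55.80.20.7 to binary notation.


55 = 00110111
80 = 01010000
20 = 00010100
7 = 00000111
Binary: 00110111.01010000.00010100.00000111


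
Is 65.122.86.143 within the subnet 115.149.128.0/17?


Subnet network: 115.149.128.0
Test IP AND mask: 65.122.0.0
No, 65.122.86.143 is not in 115.149.128.0/17


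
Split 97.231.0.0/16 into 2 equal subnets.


New prefix = 16 + 1 = 17
Each subnet has 32768 addresses
  97.231.0.0/17
  97.231.128.0/17
Subnets: 97.231.0.0/17, 97.231.128.0/17


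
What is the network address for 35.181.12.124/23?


IP:   00100011.10110101.00001100.01111100
Mask: 11111111.11111111.11111110.00000000
AND operation:
Net:  00100011.10110101.00001100.00000000
Network: 35.181.12.0/23


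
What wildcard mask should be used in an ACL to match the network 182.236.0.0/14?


Subnet mask: 255.252.0.0
Wildcard = 255.255.255.255 - subnet mask
255 - 255 = 0
255 - 252 = 3
255 - 0 = 255
255 - 0 = 255
Wildcard: 0.3.255.255


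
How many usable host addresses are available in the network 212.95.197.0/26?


Host bits = 32 - 26 = 6
Total addresses = 2^6 = 64
Usable = total - 2 (network and broadcast)
Usable hosts: 62


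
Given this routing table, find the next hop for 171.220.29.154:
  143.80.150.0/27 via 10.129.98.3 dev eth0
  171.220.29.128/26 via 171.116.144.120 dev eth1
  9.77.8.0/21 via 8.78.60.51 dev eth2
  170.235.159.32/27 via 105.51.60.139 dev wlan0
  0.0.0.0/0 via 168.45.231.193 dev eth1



Longest prefix match for 171.220.29.154:
  /27 143.80.150.0: no
  /26 171.220.29.128: MATCH
  /21 9.77.8.0: no
  /27 170.235.159.32: no
  /0 0.0.0.0: MATCH
Selected: next-hop 171.116.144.120 via eth1 (matched /26)


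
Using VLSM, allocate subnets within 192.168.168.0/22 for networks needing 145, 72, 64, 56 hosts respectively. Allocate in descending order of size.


145 hosts -> /24 (254 usable): 192.168.168.0/24
72 hosts -> /25 (126 usable): 192.168.169.0/25
64 hosts -> /25 (126 usable): 192.168.169.128/25
56 hosts -> /26 (62 usable): 192.168.170.0/26
Allocation: 192.168.168.0/24 (145 hosts, 254 usable); 192.168.169.0/25 (72 hosts, 126 usable); 192.168.169.128/25 (64 hosts, 126 usable); 192.168.170.0/26 (56 hosts, 62 usable)


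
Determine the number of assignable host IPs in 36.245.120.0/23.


Host bits = 32 - 23 = 9
Total addresses = 2^9 = 512
Usable = total - 2 (network and broadcast)
Usable hosts: 510


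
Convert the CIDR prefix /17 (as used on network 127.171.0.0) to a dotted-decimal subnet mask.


/17 means 17 network bits, 15 host bits
Binary: 11111111111111111000000000000000
Mask: 255.255.128.0


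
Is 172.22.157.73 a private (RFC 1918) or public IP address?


RFC 1918 private ranges:
  10.0.0.0/8 (10.0.0.0 - 10.255.255.255)
  172.16.0.0/12 (172.16.0.0 - 172.31.255.255)
  192.168.0.0/16 (192.168.0.0 - 192.168.255.255)
Private (in 172.16.0.0/12)


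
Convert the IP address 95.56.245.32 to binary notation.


95 = 01011111
56 = 00111000
245 = 11110101
32 = 00100000
Binary: 01011111.00111000.11110101.00100000


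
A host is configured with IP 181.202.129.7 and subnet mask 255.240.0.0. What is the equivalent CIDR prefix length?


Binary: 11111111.11110000.00000000.00000000
Count leading 1s
Prefix: /12


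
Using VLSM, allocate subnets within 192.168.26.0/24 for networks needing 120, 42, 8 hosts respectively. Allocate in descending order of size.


120 hosts -> /25 (126 usable): 192.168.26.0/25
42 hosts -> /26 (62 usable): 192.168.26.128/26
8 hosts -> /28 (14 usable): 192.168.26.192/28
Allocation: 192.168.26.0/25 (120 hosts, 126 usable); 192.168.26.128/26 (42 hosts, 62 usable); 192.168.26.192/28 (8 hosts, 14 usable)


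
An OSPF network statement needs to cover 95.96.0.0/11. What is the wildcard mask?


Subnet mask: 255.224.0.0
Wildcard = 255.255.255.255 - subnet mask
255 - 255 = 0
255 - 224 = 31
255 - 0 = 255
255 - 0 = 255
Wildcard: 0.31.255.255


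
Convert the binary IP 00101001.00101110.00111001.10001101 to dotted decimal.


00101001 = 41
00101110 = 46
00111001 = 57
10001101 = 141
IP: 41.46.57.141


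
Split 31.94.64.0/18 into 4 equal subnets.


New prefix = 18 + 2 = 20
Each subnet has 4096 addresses
  31.94.64.0/20
  31.94.80.0/20
  31.94.96.0/20
  31.94.112.0/20
Subnets: 31.94.64.0/20, 31.94.80.0/20, 31.94.96.0/20, 31.94.112.0/20


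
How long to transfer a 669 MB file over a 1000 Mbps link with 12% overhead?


Effective throughput = 1000 * (1 - 12/100) = 880 Mbps
File size in Mb = 669 * 8 = 5352 Mb
Time = 5352 / 880
Time = 6.0818 seconds


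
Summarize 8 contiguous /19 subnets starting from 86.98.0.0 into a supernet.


Original prefix: /19
Number of subnets: 8 = 2^3
New prefix = 19 - 3 = 16
Supernet: 86.98.0.0/16


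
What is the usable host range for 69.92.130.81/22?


Network: 69.92.128.0
Broadcast: 69.92.131.255
First usable = network + 1
Last usable = broadcast - 1
Range: 69.92.128.1 to 69.92.131.254


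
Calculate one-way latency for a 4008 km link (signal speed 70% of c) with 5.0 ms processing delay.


Speed = 0.7 * 3e5 km/s = 210000 km/s
Propagation delay = 4008 / 210000 = 0.0191 s = 19.0857 ms
Processing delay = 5.0 ms
Total one-way latency = 24.0857 ms


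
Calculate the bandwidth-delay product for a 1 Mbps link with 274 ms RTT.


BDP = bandwidth * RTT
= 1 Mbps * 274 ms
= 1 * 1e6 * 274 / 1000 bits
= 274000 bits
= 34250 bytes
= 33.4473 KB
BDP = 274000 bits (34250 bytes)


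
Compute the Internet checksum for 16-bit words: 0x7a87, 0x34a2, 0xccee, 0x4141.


Sum all words (with carry folding):
+ 0x7a87 = 0x7a87
+ 0x34a2 = 0xaf29
+ 0xccee = 0x7c18
+ 0x4141 = 0xbd59
One's complement: ~0xbd59
Checksum = 0x42a6


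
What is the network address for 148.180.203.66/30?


IP:   10010100.10110100.11001011.01000010
Mask: 11111111.11111111.11111111.11111100
AND operation:
Net:  10010100.10110100.11001011.01000000
Network: 148.180.203.64/30


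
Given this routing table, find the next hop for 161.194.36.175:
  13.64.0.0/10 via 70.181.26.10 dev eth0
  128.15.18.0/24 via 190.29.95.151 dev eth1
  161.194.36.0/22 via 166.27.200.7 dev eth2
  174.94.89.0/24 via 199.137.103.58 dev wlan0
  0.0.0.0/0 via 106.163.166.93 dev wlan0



Longest prefix match for 161.194.36.175:
  /10 13.64.0.0: no
  /24 128.15.18.0: no
  /22 161.194.36.0: MATCH
  /24 174.94.89.0: no
  /0 0.0.0.0: MATCH
Selected: next-hop 166.27.200.7 via eth2 (matched /22)


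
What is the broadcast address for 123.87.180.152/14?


Network: 123.84.0.0/14
Host bits = 18
Set all host bits to 1:
Broadcast: 123.87.255.255


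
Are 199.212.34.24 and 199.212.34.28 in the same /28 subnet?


Mask: 255.255.255.240
199.212.34.24 AND mask = 199.212.34.16
199.212.34.28 AND mask = 199.212.34.16
Yes, same subnet (199.212.34.16)


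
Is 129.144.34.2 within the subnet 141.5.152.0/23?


Subnet network: 141.5.152.0
Test IP AND mask: 129.144.34.0
No, 129.144.34.2 is not in 141.5.152.0/23


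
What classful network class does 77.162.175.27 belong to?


First octet: 77
Binary: 01001101
0xxxxxxx -> Class A (1-126)
Class A, default mask 255.0.0.0 (/8)


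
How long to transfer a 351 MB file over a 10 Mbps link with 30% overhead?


Effective throughput = 10 * (1 - 30/100) = 7 Mbps
File size in Mb = 351 * 8 = 2808 Mb
Time = 2808 / 7
Time = 401.1429 seconds


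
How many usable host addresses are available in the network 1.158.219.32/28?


Host bits = 32 - 28 = 4
Total addresses = 2^4 = 16
Usable = total - 2 (network and broadcast)
Usable hosts: 14


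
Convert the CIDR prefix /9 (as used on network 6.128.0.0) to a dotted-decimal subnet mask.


/9 means 9 network bits, 23 host bits
Binary: 11111111100000000000000000000000
Mask: 255.128.0.0


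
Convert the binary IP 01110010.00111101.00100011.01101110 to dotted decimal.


01110010 = 114
00111101 = 61
00100011 = 35
01101110 = 110
IP: 114.61.35.110


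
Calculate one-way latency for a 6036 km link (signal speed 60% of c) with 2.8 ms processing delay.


Speed = 0.6 * 3e5 km/s = 180000 km/s
Propagation delay = 6036 / 180000 = 0.0335 s = 33.5333 ms
Processing delay = 2.8 ms
Total one-way latency = 36.3333 ms


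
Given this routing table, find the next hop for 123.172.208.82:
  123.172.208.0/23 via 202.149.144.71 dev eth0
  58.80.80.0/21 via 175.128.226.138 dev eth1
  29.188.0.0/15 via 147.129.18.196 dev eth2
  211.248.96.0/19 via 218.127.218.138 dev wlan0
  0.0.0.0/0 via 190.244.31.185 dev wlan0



Longest prefix match for 123.172.208.82:
  /23 123.172.208.0: MATCH
  /21 58.80.80.0: no
  /15 29.188.0.0: no
  /19 211.248.96.0: no
  /0 0.0.0.0: MATCH
Selected: next-hop 202.149.144.71 via eth0 (matched /23)


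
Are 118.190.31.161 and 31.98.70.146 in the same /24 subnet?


Mask: 255.255.255.0
118.190.31.161 AND mask = 118.190.31.0
31.98.70.146 AND mask = 31.98.70.0
No, different subnets (118.190.31.0 vs 31.98.70.0)


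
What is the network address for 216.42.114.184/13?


IP:   11011000.00101010.01110010.10111000
Mask: 11111111.11111000.00000000.00000000
AND operation:
Net:  11011000.00101000.00000000.00000000
Network: 216.40.0.0/13


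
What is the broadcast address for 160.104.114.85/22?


Network: 160.104.112.0/22
Host bits = 10
Set all host bits to 1:
Broadcast: 160.104.115.255


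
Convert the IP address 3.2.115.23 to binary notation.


3 = 00000011
2 = 00000010
115 = 01110011
23 = 00010111
Binary: 00000011.00000010.01110011.00010111


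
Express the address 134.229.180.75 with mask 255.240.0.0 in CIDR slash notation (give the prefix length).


Binary: 11111111.11110000.00000000.00000000
Count leading 1s
Prefix: /12


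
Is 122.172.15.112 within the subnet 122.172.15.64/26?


Subnet network: 122.172.15.64
Test IP AND mask: 122.172.15.64
Yes, 122.172.15.112 is in 122.172.15.64/26


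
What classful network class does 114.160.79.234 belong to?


First octet: 114
Binary: 01110010
0xxxxxxx -> Class A (1-126)
Class A, default mask 255.0.0.0 (/8)


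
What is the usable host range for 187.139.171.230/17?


Network: 187.139.128.0
Broadcast: 187.139.255.255
First usable = network + 1
Last usable = broadcast - 1
Range: 187.139.128.1 to 187.139.255.254


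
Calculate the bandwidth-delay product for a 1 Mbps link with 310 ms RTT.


BDP = bandwidth * RTT
= 1 Mbps * 310 ms
= 1 * 1e6 * 310 / 1000 bits
= 310000 bits
= 38750 bytes
= 37.8418 KB
BDP = 310000 bits (38750 bytes)


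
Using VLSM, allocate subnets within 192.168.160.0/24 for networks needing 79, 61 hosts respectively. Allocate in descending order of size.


79 hosts -> /25 (126 usable): 192.168.160.0/25
61 hosts -> /26 (62 usable): 192.168.160.128/26
Allocation: 192.168.160.0/25 (79 hosts, 126 usable); 192.168.160.128/26 (61 hosts, 62 usable)


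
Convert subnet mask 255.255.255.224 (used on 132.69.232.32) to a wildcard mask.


Subnet mask: 255.255.255.224
Wildcard = 255.255.255.255 - subnet mask
255 - 255 = 0
255 - 255 = 0
255 - 255 = 0
255 - 224 = 31
Wildcard: 0.0.0.31


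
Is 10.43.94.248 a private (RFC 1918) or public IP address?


RFC 1918 private ranges:
  10.0.0.0/8 (10.0.0.0 - 10.255.255.255)
  172.16.0.0/12 (172.16.0.0 - 172.31.255.255)
  192.168.0.0/16 (192.168.0.0 - 192.168.255.255)
Private (in 10.0.0.0/8)


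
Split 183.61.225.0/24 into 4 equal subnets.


New prefix = 24 + 2 = 26
Each subnet has 64 addresses
  183.61.225.0/26
  183.61.225.64/26
  183.61.225.128/26
  183.61.225.192/26
Subnets: 183.61.225.0/26, 183.61.225.64/26, 183.61.225.128/26, 183.61.225.192/26


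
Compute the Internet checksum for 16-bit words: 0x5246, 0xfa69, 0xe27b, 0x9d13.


Sum all words (with carry folding):
+ 0x5246 = 0x5246
+ 0xfa69 = 0x4cb0
+ 0xe27b = 0x2f2c
+ 0x9d13 = 0xcc3f
One's complement: ~0xcc3f
Checksum = 0x33c0


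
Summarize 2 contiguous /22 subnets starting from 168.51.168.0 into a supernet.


Original prefix: /22
Number of subnets: 2 = 2^1
New prefix = 22 - 1 = 21
Supernet: 168.51.168.0/21


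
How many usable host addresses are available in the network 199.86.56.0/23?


Host bits = 32 - 23 = 9
Total addresses = 2^9 = 512
Usable = total - 2 (network and broadcast)
Usable hosts: 510


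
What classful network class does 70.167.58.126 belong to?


First octet: 70
Binary: 01000110
0xxxxxxx -> Class A (1-126)
Class A, default mask 255.0.0.0 (/8)


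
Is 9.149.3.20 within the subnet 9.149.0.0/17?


Subnet network: 9.149.0.0
Test IP AND mask: 9.149.0.0
Yes, 9.149.3.20 is in 9.149.0.0/17


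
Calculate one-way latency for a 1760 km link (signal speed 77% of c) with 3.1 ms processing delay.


Speed = 0.77 * 3e5 km/s = 231000 km/s
Propagation delay = 1760 / 231000 = 0.0076 s = 7.619 ms
Processing delay = 3.1 ms
Total one-way latency = 10.719 ms


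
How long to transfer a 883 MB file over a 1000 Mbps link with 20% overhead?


Effective throughput = 1000 * (1 - 20/100) = 800 Mbps
File size in Mb = 883 * 8 = 7064 Mb
Time = 7064 / 800
Time = 8.83 seconds


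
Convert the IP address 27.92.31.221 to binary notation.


27 = 00011011
92 = 01011100
31 = 00011111
221 = 11011101
Binary: 00011011.01011100.00011111.11011101


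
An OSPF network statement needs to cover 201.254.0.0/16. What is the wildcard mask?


Subnet mask: 255.255.0.0
Wildcard = 255.255.255.255 - subnet mask
255 - 255 = 0
255 - 255 = 0
255 - 0 = 255
255 - 0 = 255
Wildcard: 0.0.255.255


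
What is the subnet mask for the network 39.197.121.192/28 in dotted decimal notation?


/28 means 28 network bits, 4 host bits
Binary: 11111111111111111111111111110000
Mask: 255.255.255.240


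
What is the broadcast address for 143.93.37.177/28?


Network: 143.93.37.176/28
Host bits = 4
Set all host bits to 1:
Broadcast: 143.93.37.191
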